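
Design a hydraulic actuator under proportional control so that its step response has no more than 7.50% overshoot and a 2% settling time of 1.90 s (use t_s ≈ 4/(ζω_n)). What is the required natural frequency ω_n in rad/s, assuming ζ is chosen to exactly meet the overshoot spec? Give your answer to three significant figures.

ζ = −ln(OS)/√(π² + (ln OS)²). With OS = 0.0750, ln OS = −2.590 and ζ = 2.590/4.072 = 0.636.
Then ω_n = 4/(ζ t_s) = 4/(0.636 × 1.90) = 3.31 rad/s.

ω_n ≈ 3.31 rad/s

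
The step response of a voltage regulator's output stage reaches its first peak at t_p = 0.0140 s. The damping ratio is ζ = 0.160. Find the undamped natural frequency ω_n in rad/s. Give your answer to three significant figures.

Peak time t_p = π/ω_d, so ω_d = π/t_p = π/0.0140 = 224 rad/s.
ω_n = ω_d/√(1−ζ²) = 224/√0.974 = 227 rad/s.

ω_n ≈ 227 rad/s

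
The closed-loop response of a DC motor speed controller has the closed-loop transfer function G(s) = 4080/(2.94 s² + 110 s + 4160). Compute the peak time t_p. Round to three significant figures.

t_p ≈ 0.0963 s

Dividing through by 2.94: denominator becomes s² + 37.41 s + 1415.
So ω_n = √1415 = 37.6 rad/s and ζ = 37.41/(2·37.6) = 0.497.
ω_d = 37.6·√(1 − 0.497²) = 32.6 rad/s. t_p = π/ω_d = 0.0963 s.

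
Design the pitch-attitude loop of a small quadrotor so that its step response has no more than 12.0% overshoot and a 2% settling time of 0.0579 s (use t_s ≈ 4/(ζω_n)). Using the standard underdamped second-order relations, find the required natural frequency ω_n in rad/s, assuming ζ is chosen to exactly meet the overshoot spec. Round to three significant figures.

Inverting the overshoot relation: ζ = |ln 0.120|/√(π² + ln²0.120) = 0.559.
Then ω_n = 4/(ζ t_s) = 4/(0.559 × 0.0579) = 123 rad/s.

ω_n ≈ 123 rad/s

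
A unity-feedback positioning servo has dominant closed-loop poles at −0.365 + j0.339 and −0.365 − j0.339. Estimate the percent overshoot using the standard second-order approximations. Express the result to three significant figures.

%OS ≈ 3.40%

The poles are at −σ ± jω_d with σ = 0.365 and ω_d = 0.339, so ω_n = √(σ²+ω_d²) = 0.498 rad/s and ζ = σ/ω_n = 0.733.
%OS = 100 e^{−πζ/√(1−ζ²)} with ζ = 0.733 gives 3.40%.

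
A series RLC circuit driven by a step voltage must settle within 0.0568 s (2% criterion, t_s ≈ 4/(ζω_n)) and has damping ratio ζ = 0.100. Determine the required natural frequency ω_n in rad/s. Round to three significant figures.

Rearranging t_s ≈ 4/(ζω_n) gives ω_n = 4/(ζ·t_s) = 4/(0.100 × 0.0568) = 704 rad/s.

ω_n ≈ 704 rad/s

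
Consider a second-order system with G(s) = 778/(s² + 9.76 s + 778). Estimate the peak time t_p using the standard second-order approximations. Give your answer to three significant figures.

ω_n = √778 = 27.9 rad/s; ζ = 9.76/(2·27.9) = 0.175.
ω_d = 27.9·√(1 − 0.175²) = 27.5 rad/s. Then t_p = π/ω_d = 0.114 s.

t_p ≈ 0.114 s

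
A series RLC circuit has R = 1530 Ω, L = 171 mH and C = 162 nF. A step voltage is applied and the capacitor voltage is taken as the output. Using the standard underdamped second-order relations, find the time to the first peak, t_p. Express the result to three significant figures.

t_p ≈ 0.000783 s

For a series RLC circuit (capacitor voltage as output), ω_n = 1/√(LC) = 1/√(171 mH · 162 nF) = 6010 rad/s.
ζ = (R/2)·√(C/L) = (1530/2)·√(162 nF/171 mH) = 0.745.
ω_d = 6010·√(1 − 0.745²) = 4010 rad/s. t_p = π/ω_d = 0.000783 s.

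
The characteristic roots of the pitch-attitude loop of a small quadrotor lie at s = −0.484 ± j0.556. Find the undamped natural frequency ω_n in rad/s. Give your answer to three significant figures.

ω_n ≈ 0.737 rad/s

The poles are at −σ ± jω_d with σ = 0.484 and ω_d = 0.556, so ω_n = √(σ²+ω_d²) = 0.737 rad/s and ζ = σ/ω_n = 0.657.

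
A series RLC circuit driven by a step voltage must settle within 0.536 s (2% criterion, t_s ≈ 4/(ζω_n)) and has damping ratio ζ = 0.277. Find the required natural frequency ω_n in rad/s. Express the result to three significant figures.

Rearranging t_s ≈ 4/(ζω_n) gives ω_n = 4/(ζ·t_s) = 4/(0.277 × 0.536) = 26.9 rad/s.

ω_n ≈ 26.9 rad/s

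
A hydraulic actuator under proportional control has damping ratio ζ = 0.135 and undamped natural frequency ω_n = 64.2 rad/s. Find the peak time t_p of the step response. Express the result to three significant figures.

t_p ≈ 0.0494 s

The damped frequency is ω_d = ω_n√(1−ζ²) = 64.2·√(1−0.0182) = 63.6 rad/s.
Peak time t_p = π/ω_d = π/63.6 = 0.0494 s.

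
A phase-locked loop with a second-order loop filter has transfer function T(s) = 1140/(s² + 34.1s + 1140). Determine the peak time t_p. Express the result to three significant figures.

Matching coefficients with s² + 2ζω_n s + ω_n² gives ω_n² = 1140 ⇒ ω_n = 33.8 rad/s, and ζ = 34.1/(2ω_n) = 0.505.
ω_d = ω_n√(1−ζ²) = 29.1 rad/s. Then t_p = π/ω_d = 0.108 s.

t_p ≈ 0.108 s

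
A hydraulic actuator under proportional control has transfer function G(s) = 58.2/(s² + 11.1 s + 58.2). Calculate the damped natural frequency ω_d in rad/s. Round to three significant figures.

ω_d ≈ 5.23 rad/s

ω_n = √58.2 = 7.63 rad/s; ζ = 11.1/(2·7.63) = 0.727.
ω_d = 7.63·√(1 − 0.727²) = 5.23 rad/s.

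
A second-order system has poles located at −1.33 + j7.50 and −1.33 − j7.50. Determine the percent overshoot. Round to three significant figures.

%OS ≈ 57.3%

The poles are at −σ ± jω_d with σ = 1.33 and ω_d = 7.50, so ω_n = √(σ²+ω_d²) = 7.62 rad/s and ζ = σ/ω_n = 0.175.
Overshoot: exp(−π·0.175/√(1−0.175²)) = 0.573, i.e. 57.3%.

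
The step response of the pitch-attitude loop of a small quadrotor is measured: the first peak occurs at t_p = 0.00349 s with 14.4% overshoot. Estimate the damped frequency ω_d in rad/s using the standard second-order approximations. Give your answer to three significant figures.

t_p = π/ω_d, so ω_d = π/0.00349 = 900 rad/s.

ω_d ≈ 900 rad/s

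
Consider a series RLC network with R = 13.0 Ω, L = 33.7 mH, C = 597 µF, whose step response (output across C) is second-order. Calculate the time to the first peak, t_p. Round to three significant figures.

For a series RLC circuit (capacitor voltage as output), ω_n = 1/√(LC) = 1/√(33.7 mH · 597 µF) = 223 rad/s.
ζ = (R/2)·√(C/L) = (13.0/2)·√(597 µF/33.7 mH) = 0.865.
ω_d = ω_n√(1−ζ²) = 112 rad/s. t_p = π/ω_d = 0.0281 s.

t_p ≈ 0.0281 s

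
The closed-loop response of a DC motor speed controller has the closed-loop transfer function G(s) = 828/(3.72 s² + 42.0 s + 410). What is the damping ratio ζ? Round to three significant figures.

Dividing through by 3.72: denominator becomes s² + 11.29 s + 110.2.
So ω_n = √110.2 = 10.5 rad/s and ζ = 11.29/(2·10.5) = 0.538.

ζ ≈ 0.538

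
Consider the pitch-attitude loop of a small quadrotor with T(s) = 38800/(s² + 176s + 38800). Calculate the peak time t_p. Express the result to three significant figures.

t_p ≈ 0.0178 s

Matching coefficients with s² + 2ζω_n s + ω_n² gives ω_n² = 38800 ⇒ ω_n = 197 rad/s, and ζ = 176/(2ω_n) = 0.447.
ω_d = 197·√(1 − 0.447²) = 176 rad/s. Then t_p = π/ω_d = 0.0178 s.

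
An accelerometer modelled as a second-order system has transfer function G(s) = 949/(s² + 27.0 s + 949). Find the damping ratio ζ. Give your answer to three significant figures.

ζ ≈ 0.438

ω_n = √949 = 30.8 rad/s; ζ = 27.0/(2·30.8) = 0.438.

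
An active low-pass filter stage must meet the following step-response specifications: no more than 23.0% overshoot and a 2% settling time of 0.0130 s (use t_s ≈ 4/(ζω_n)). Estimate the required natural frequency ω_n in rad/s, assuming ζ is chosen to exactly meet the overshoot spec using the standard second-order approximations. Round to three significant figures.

Inverting the overshoot relation: ζ = |ln 0.230|/√(π² + ln²0.230) = 0.424.
From t_s ≈ 4/(ζω_n): ω_n = 4/(ζ·t_s) = 4/(0.424·0.0130) = 726 rad/s.

ω_n ≈ 726 rad/s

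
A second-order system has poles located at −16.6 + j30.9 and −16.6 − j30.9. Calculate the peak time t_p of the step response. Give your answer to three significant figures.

t_p ≈ 0.102 s

t_p = π/ω_d with ω_d = 30.9 (the imaginary part), so t_p = 0.102 s.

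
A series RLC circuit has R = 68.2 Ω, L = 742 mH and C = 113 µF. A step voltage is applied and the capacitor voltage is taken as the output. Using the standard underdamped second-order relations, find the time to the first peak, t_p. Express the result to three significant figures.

t_p ≈ 0.0317 s

For a series RLC circuit (capacitor voltage as output), ω_n = 1/√(LC) = 1/√(742 mH · 113 µF) = 109 rad/s.
ζ = (R/2)·√(C/L) = (68.2/2)·√(113 µF/742 mH) = 0.421.
ω_d = ω_n√(1−ζ²) = 99.1 rad/s. t_p = π/ω_d = 0.0317 s.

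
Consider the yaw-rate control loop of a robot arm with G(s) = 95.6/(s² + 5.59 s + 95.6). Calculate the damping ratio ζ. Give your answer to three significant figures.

Comparing the denominator to s² + 2ζω_n s + ω_n²: ω_n = √95.6 = 9.78 rad/s, and 2ζω_n = 5.59 so ζ = 5.59/(2·9.78) = 0.286.

ζ ≈ 0.286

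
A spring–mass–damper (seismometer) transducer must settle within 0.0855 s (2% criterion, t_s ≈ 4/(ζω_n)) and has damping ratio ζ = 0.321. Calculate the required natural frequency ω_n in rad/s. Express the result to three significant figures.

ω_n ≈ 146 rad/s

Rearranging t_s ≈ 4/(ζω_n) gives ω_n = 4/(ζ·t_s) = 4/(0.321 × 0.0855) = 146 rad/s.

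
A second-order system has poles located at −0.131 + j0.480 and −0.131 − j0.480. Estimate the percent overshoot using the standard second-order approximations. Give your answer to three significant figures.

The poles are at −σ ± jω_d with σ = 0.131 and ω_d = 0.480, so ω_n = √(σ²+ω_d²) = 0.498 rad/s and ζ = σ/ω_n = 0.263.
%OS = 100 e^{−πζ/√(1−ζ²)} with ζ = 0.263 gives 42.4%.

%OS ≈ 42.4%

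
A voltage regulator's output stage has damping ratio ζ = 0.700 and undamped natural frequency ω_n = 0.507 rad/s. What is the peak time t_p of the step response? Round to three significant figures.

The damped frequency is ω_d = ω_n√(1−ζ²) = 0.507·√(1−0.490) = 0.362 rad/s.
Peak time t_p = π/ω_d = π/0.362 = 8.68 s.

t_p ≈ 8.68 s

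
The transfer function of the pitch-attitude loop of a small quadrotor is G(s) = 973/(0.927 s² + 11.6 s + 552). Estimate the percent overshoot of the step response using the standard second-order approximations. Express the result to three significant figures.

Dividing through by 0.927: denominator becomes s² + 12.51 s + 595.5.
So ω_n = √595.5 = 24.4 rad/s and ζ = 12.51/(2·24.4) = 0.256.
%OS = 100 e^{−πζ/√(1−ζ²)} with ζ = 0.256 gives 43.5%.

%OS ≈ 43.5%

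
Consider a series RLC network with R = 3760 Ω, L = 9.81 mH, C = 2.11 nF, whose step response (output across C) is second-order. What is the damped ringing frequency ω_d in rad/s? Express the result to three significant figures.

ω_d ≈ 108000 rad/s

For a series RLC circuit (capacitor voltage as output), ω_n = 1/√(LC) = 1/√(9.81 mH · 2.11 nF) = 220000 rad/s.
ζ = (R/2)·√(C/L) = (3760/2)·√(2.11 nF/9.81 mH) = 0.872.
ω_d = ω_n√(1−ζ²) = 108000 rad/s.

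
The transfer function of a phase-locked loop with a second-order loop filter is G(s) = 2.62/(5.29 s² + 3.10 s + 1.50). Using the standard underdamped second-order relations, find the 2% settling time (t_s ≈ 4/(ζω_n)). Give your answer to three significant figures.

Dividing through by 5.29: denominator becomes s² + 0.5860 s + 0.2836.
So ω_n = √0.2836 = 0.532 rad/s and ζ = 0.5860/(2·0.532) = 0.550.
t_s ≈ 4/(ζω_n) = 13.7 s.

t_s ≈ 13.7 s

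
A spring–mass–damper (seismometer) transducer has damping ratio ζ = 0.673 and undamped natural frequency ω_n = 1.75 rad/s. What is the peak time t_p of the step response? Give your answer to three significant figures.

t_p ≈ 2.43 s

The damped frequency is ω_d = ω_n√(1−ζ²) = 1.75·√(1−0.453) = 1.29 rad/s.
Peak time t_p = π/ω_d = π/1.29 = 2.43 s.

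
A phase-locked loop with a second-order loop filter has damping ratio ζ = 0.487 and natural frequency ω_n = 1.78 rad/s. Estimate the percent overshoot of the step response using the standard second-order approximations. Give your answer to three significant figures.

%OS ≈ 17.3%

For an underdamped second-order system, %OS = 100·exp(−πζ/√(1−ζ²)).
πζ/√(1−ζ²) = π·0.487/√(1−0.237) = 1.752, so %OS = 100·e^(−1.752) = 17.3%.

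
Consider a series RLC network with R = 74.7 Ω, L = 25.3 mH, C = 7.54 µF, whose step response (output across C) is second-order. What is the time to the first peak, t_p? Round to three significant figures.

t_p ≈ 0.00180 s

For a series RLC circuit (capacitor voltage as output), ω_n = 1/√(LC) = 1/√(25.3 mH · 7.54 µF) = 2290 rad/s.
ζ = (R/2)·√(C/L) = (74.7/2)·√(7.54 µF/25.3 mH) = 0.645.
The damped frequency ω_d = ω_n√(1−ζ²) = 1750 rad/s. t_p = π/ω_d = 0.00180 s.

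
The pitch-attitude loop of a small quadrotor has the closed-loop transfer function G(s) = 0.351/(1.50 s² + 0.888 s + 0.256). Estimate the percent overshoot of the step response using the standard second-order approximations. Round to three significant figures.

Dividing through by 1.50: denominator becomes s² + 0.5920 s + 0.1707.
So ω_n = √0.1707 = 0.413 rad/s and ζ = 0.5920/(2·0.413) = 0.717.
%OS = 100·exp(−πζ/√(1−ζ²)) = 3.97%.

%OS ≈ 3.97%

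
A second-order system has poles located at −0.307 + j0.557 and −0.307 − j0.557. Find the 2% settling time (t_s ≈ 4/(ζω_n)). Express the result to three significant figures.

t_s ≈ 13.0 s

For poles at −σ ± jω_d, ζω_n = σ = 0.307, so t_s ≈ 4/σ = 13.0 s.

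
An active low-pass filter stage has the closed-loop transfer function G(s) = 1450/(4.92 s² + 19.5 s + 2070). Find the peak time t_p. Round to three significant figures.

Dividing through by 4.92: denominator becomes s² + 3.963 s + 420.7.
So ω_n = √420.7 = 20.5 rad/s and ζ = 3.963/(2·20.5) = 0.0966.
The damped frequency ω_d = ω_n√(1−ζ²) = 20.4 rad/s. t_p = π/ω_d = 0.154 s.

t_p ≈ 0.154 s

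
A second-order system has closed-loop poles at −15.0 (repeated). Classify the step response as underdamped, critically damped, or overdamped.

Since there is a repeated negative-real pole, the response is critically damped.

critically damped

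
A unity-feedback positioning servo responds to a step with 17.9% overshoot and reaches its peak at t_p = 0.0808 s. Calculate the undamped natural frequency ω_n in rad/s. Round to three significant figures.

ω_n ≈ 44.3 rad/s

The overshoot fixes ζ = −ln(OS)/√(π²+ln²(OS)) = 0.480.
From t_p = π/ω_d, ω_d = π/0.0808 = 38.9 rad/s, so ω_n = ω_d/√(1−ζ²) = 44.3 rad/s.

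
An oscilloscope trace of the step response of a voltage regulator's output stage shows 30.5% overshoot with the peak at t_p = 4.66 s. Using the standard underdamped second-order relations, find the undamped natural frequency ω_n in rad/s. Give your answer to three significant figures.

ω_n ≈ 0.721 rad/s

ζ from %OS: ζ = |ln 0.305|/√(π²+ln²0.305) = 0.354.
From t_p = π/ω_d, ω_d = π/4.66 = 0.674 rad/s, so ω_n = ω_d/√(1−ζ²) = 0.721 rad/s.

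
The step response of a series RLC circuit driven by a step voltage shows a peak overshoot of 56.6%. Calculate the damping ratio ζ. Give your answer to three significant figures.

ζ ≈ 0.178

ζ = −ln(OS)/√(π² + (ln OS)²). With OS = 0.566, ln OS = −0.5692 and ζ = 0.5692/3.193 = 0.178.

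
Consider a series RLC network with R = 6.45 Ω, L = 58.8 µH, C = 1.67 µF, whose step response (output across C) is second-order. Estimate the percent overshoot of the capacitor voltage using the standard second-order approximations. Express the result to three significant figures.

For a series RLC circuit (capacitor voltage as output), ω_n = 1/√(LC) = 1/√(58.8 µH · 1.67 µF) = 101000 rad/s.
ζ = (R/2)·√(C/L) = (6.45/2)·√(1.67 µF/58.8 µH) = 0.543.
%OS = 100 e^{−πζ/√(1−ζ²)} with ζ = 0.543 gives 13.1%.

%OS ≈ 13.1%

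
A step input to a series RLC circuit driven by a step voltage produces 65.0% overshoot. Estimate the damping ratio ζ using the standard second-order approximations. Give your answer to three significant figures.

ζ = −ln(OS)/√(π² + (ln OS)²). With OS = 0.650, ln OS = −0.4308 and ζ = 0.4308/3.171 = 0.136.

ζ ≈ 0.136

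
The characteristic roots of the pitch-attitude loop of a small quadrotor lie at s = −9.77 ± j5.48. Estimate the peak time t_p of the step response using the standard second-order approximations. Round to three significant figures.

t_p ≈ 0.573 s

t_p = π/ω_d with ω_d = 5.48 (the imaginary part), so t_p = 0.573 s.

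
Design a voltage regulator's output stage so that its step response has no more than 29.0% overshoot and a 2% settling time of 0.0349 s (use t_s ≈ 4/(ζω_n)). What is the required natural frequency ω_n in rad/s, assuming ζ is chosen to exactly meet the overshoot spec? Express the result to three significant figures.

From %OS = 100·exp(−πζ/√(1−ζ²)), invert to get ζ = −ln(OS)/√(π² + ln²(OS)) with OS = 0.290.
−ln 0.290 = 1.238, so ζ = 1.238/√(π² + 1.532) = 0.367.
Then ω_n = 4/(ζ t_s) = 4/(0.367 × 0.0349) = 313 rad/s.

ω_n ≈ 313 rad/s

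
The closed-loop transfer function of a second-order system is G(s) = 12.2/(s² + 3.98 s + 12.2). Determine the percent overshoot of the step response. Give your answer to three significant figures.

Matching coefficients with s² + 2ζω_n s + ω_n² gives ω_n² = 12.2 ⇒ ω_n = 3.49 rad/s, and ζ = 3.98/(2ω_n) = 0.570.
Overshoot: exp(−π·0.570/√(1−0.570²)) = 0.113, i.e. 11.3%.

%OS ≈ 11.3%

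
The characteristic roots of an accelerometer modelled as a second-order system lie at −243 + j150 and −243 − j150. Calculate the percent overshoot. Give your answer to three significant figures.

%OS ≈ 0.616%

The poles are at −σ ± jω_d with σ = 243 and ω_d = 150, so ω_n = √(σ²+ω_d²) = 286 rad/s and ζ = σ/ω_n = 0.851.
Overshoot: exp(−π·0.851/√(1−0.851²)) = 0.00616, i.e. 0.616%.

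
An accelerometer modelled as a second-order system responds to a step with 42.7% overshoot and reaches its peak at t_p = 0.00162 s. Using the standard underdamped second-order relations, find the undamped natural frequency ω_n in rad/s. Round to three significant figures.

ω_n ≈ 2010 rad/s

ζ from %OS: ζ = |ln 0.427|/√(π²+ln²0.427) = 0.261.
t_p = π/ω_d ⇒ ω_d = 1940 rad/s; then ω_n = ω_d/√(1−ζ²) = 2010 rad/s.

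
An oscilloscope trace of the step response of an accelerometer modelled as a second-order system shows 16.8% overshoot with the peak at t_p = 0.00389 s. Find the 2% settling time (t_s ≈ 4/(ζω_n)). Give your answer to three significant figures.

From the overshoot, ζ = −ln(OS)/√(π²+ln²(OS)) = 0.494.
t_p = π/ω_d ⇒ ω_d = 808 rad/s; then ω_n = ω_d/√(1−ζ²) = 929 rad/s.
t_s ≈ 4/(ζω_n) = 4/(0.494·929) = 0.00872 s.

t_s ≈ 0.00872 s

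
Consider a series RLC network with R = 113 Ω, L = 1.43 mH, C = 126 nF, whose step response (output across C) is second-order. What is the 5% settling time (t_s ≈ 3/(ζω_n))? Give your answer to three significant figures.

For a series RLC circuit (capacitor voltage as output), ω_n = 1/√(LC) = 1/√(1.43 mH · 126 nF) = 74500 rad/s.
ζ = (R/2)·√(C/L) = (113/2)·√(126 nF/1.43 mH) = 0.530.
t_s ≈ 3/(ζω_n) = 0.0000759 s.

t_s ≈ 0.0000759 s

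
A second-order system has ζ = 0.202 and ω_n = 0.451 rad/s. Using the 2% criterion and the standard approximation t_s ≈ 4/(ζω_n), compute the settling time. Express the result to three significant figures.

t_s ≈ 4/(ζω_n) = 4/(0.202 × 0.451) = 43.9 s.

t_s ≈ 43.9 s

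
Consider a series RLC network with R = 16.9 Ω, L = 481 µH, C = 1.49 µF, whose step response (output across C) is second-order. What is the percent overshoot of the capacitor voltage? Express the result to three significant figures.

For a series RLC circuit (capacitor voltage as output), ω_n = 1/√(LC) = 1/√(481 µH · 1.49 µF) = 37400 rad/s.
ζ = (R/2)·√(C/L) = (16.9/2)·√(1.49 µF/481 µH) = 0.470.
%OS = 100 e^{−πζ/√(1−ζ²)} with ζ = 0.470 gives 18.7%.

%OS ≈ 18.7%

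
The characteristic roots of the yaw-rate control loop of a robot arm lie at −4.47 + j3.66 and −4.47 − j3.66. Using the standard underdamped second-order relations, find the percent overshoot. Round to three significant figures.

|pole| = ω_n = √(4.47² + 3.66²) = 5.78 rad/s; ζ = cos θ = σ/ω_n = 0.774.
%OS = 100·exp(−πζ/√(1−ζ²)) = 2.16%.

%OS ≈ 2.16%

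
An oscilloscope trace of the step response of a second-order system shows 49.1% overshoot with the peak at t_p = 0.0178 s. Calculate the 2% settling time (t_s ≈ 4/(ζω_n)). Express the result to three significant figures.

ζ from %OS: ζ = |ln 0.491|/√(π²+ln²0.491) = 0.221.
t_p = π/ω_d ⇒ ω_d = 176 rad/s; then ω_n = ω_d/√(1−ζ²) = 181 rad/s.
t_s ≈ 4/(ζω_n) = 4/(0.221·181) = 0.100 s.

t_s ≈ 0.100 s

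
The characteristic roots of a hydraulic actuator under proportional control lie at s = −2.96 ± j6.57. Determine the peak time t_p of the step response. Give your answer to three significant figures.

t_p ≈ 0.478 s

t_p = π/ω_d with ω_d = 6.57 (the imaginary part), so t_p = 0.478 s.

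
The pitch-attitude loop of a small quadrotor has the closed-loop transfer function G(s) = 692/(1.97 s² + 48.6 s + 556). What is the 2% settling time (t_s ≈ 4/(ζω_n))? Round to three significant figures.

Dividing through by 1.97: denominator becomes s² + 24.67 s + 282.2.
So ω_n = √282.2 = 16.8 rad/s and ζ = 24.67/(2·16.8) = 0.734.
t_s ≈ 4/(ζω_n) = 0.324 s.

t_s ≈ 0.324 s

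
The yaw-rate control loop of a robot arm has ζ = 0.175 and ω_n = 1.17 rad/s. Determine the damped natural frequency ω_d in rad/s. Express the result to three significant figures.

ω_d ≈ 1.15 rad/s

ω_d = ω_n√(1−ζ²) = 1.17·√0.969 = 1.15 rad/s.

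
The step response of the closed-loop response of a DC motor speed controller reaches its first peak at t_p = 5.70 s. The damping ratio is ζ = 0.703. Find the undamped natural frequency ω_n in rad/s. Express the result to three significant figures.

ω_n ≈ 0.775 rad/s

Peak time t_p = π/ω_d, so ω_d = π/t_p = π/5.70 = 0.551 rad/s.
ω_n = ω_d/√(1−ζ²) = 0.551/√0.506 = 0.775 rad/s.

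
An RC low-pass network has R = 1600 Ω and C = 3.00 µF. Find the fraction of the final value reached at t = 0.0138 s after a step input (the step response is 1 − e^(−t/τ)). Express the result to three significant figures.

τ = RC = 1600 × 3.00 µF = 0.00480 s.
y(t)/y_∞ = 1 − e^(−t/τ) = 1 − e^(−0.0138/0.00480) = 1 − e^(−2.87) = 0.944.

y/y_∞ ≈ 0.944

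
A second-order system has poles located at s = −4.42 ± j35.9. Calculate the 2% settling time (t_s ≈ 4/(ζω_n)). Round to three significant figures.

For poles at −σ ± jω_d, ζω_n = σ = 4.42, so t_s ≈ 4/σ = 0.905 s.

t_s ≈ 0.905 s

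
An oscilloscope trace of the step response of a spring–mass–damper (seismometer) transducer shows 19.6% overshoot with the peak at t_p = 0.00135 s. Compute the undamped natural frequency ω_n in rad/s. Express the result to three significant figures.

From the overshoot, ζ = −ln(OS)/√(π²+ln²(OS)) = 0.460.
t_p = π/ω_d ⇒ ω_d = 2330 rad/s; then ω_n = ω_d/√(1−ζ²) = 2620 rad/s.

ω_n ≈ 2620 rad/s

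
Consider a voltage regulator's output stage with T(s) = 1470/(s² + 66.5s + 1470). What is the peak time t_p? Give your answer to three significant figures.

t_p ≈ 0.165 s

Matching coefficients with s² + 2ζω_n s + ω_n² gives ω_n² = 1470 ⇒ ω_n = 38.3 rad/s, and ζ = 66.5/(2ω_n) = 0.867.
ω_d = 38.3·√(1 − 0.867²) = 19.1 rad/s. Then t_p = π/ω_d = 0.165 s.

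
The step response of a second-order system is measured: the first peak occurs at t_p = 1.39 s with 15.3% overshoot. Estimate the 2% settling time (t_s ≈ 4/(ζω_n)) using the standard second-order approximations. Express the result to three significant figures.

t_s ≈ 2.96 s

ζ from %OS: ζ = |ln 0.153|/√(π²+ln²0.153) = 0.513.
From t_p = π/ω_d, ω_d = π/1.39 = 2.26 rad/s, so ω_n = ω_d/√(1−ζ²) = 2.63 rad/s.
t_s ≈ 4/(ζω_n) = 4/(0.513·2.63) = 2.96 s.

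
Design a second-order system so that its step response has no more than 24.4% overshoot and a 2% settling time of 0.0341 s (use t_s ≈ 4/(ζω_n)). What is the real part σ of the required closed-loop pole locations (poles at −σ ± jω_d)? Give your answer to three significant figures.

σ ≈ 117

The settling-time spec alone fixes σ = ζω_n = 4/t_s = 4/0.0341 = 117.
(Overshoot then fixes ζ = 0.410 and hence ω_d = σ·√(1−ζ²)/ζ = 261 rad/s.)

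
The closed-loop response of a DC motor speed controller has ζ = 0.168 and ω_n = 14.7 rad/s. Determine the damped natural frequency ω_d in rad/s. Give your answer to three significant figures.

ω_d ≈ 14.5 rad/s

ω_d = ω_n√(1−ζ²) = 14.7·√0.972 = 14.5 rad/s.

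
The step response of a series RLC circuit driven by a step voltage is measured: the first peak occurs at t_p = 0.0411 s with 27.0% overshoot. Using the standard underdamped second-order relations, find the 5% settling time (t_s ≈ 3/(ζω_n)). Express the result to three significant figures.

t_s ≈ 0.0942 s

The overshoot fixes ζ = −ln(OS)/√(π²+ln²(OS)) = 0.385.
t_p = π/ω_d ⇒ ω_d = 76.4 rad/s; then ω_n = ω_d/√(1−ζ²) = 82.8 rad/s.
t_s ≈ 3/(ζω_n) = 3/(0.385·82.8) = 0.0942 s.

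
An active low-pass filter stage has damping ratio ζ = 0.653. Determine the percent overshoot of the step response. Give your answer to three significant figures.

For an underdamped second-order system, %OS = 100·exp(−πζ/√(1−ζ²)).
πζ/√(1−ζ²) = π·0.653/√(1−0.426) = 2.709, so %OS = 100·e^(−2.709) = 6.66%.

%OS ≈ 6.66%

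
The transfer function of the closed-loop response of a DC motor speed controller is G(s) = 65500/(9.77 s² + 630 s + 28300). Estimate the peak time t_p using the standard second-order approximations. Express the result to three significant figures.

Dividing through by 9.77: denominator becomes s² + 64.48 s + 2897.
So ω_n = √2897 = 53.8 rad/s and ζ = 64.48/(2·53.8) = 0.599.
ω_d = ω_n√(1−ζ²) = 43.1 rad/s. t_p = π/ω_d = 0.0729 s.

t_p ≈ 0.0729 s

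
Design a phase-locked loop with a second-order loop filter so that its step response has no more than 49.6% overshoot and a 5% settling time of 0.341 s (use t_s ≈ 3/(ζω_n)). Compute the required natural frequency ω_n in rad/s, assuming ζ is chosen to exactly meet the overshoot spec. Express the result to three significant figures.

ζ = −ln(OS)/√(π² + (ln OS)²). With OS = 0.496, ln OS = −0.7012 and ζ = 0.7012/3.219 = 0.218.
From t_s ≈ 3/(ζω_n): ω_n = 3/(ζ·t_s) = 3/(0.218·0.341) = 40.4 rad/s.

ω_n ≈ 40.4 rad/s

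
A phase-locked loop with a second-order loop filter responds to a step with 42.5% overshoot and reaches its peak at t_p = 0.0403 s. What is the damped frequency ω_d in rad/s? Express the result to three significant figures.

t_p = π/ω_d, so ω_d = π/0.0403 = 78.0 rad/s.

ω_d ≈ 78.0 rad/s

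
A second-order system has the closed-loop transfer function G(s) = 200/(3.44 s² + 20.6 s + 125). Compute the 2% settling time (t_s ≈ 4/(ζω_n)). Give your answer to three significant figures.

t_s ≈ 1.34 s

Dividing through by 3.44: denominator becomes s² + 5.988 s + 36.34.
So ω_n = √36.34 = 6.03 rad/s and ζ = 5.988/(2·6.03) = 0.497.
t_s ≈ 4/(ζω_n) = 1.34 s.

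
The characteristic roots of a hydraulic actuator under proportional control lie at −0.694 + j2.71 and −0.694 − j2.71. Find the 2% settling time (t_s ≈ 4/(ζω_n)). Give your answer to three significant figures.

For poles at −σ ± jω_d, ζω_n = σ = 0.694, so t_s ≈ 4/σ = 5.76 s.

t_s ≈ 5.76 s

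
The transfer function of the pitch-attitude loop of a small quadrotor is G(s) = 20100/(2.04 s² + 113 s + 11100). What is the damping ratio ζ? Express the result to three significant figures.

Dividing through by 2.04: denominator becomes s² + 55.39 s + 5441.
So ω_n = √5441 = 73.8 rad/s and ζ = 55.39/(2·73.8) = 0.375.

ζ ≈ 0.375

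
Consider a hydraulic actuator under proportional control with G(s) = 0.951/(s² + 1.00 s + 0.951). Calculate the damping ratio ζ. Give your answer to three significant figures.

Matching coefficients with s² + 2ζω_n s + ω_n² gives ω_n² = 0.951 ⇒ ω_n = 0.975 rad/s, and ζ = 1.00/(2ω_n) = 0.513.

ζ ≈ 0.513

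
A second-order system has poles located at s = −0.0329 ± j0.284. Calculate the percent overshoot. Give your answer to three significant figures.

%OS ≈ 69.5%

|pole| = ω_n = √(0.0329² + 0.284²) = 0.286 rad/s; ζ = cos θ = σ/ω_n = 0.115.
Overshoot: exp(−π·0.115/√(1−0.115²)) = 0.695, i.e. 69.5%.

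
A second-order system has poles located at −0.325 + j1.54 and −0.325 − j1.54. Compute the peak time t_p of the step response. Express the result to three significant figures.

t_p ≈ 2.04 s

t_p = π/ω_d with ω_d = 1.54 (the imaginary part), so t_p = 2.04 s.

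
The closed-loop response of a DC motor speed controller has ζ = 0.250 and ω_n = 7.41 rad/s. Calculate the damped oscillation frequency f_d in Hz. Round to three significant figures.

f_d ≈ 1.14 Hz

ω_d = ω_n√(1−ζ²) = 7.41·√0.938 = 7.17 rad/s.
f_d = ω_d/(2π) = 1.14 Hz.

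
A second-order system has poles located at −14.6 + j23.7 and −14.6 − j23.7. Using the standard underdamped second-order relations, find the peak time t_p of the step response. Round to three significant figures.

t_p = π/ω_d with ω_d = 23.7 (the imaginary part), so t_p = 0.133 s.

t_p ≈ 0.133 s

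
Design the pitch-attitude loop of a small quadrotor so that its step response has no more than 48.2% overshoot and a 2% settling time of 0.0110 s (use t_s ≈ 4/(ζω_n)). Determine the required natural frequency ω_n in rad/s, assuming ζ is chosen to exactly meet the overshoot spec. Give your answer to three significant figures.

From %OS = 100·exp(−πζ/√(1−ζ²)), invert to get ζ = −ln(OS)/√(π² + ln²(OS)) with OS = 0.482.
−ln 0.482 = 0.7298, so ζ = 0.7298/√(π² + 0.5326) = 0.226.
Then ω_n = 4/(ζ t_s) = 4/(0.226 × 0.0110) = 1610 rad/s.

ω_n ≈ 1610 rad/s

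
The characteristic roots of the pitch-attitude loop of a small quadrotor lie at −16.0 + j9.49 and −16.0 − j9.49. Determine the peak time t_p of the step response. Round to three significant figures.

t_p = π/ω_d with ω_d = 9.49 (the imaginary part), so t_p = 0.331 s.

t_p ≈ 0.331 s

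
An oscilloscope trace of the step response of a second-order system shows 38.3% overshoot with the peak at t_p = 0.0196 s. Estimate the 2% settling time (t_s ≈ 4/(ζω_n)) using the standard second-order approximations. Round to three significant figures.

t_s ≈ 0.0817 s

ζ from %OS: ζ = |ln 0.383|/√(π²+ln²0.383) = 0.292.
From t_p = π/ω_d, ω_d = π/0.0196 = 160 rad/s, so ω_n = ω_d/√(1−ζ²) = 168 rad/s.
t_s ≈ 4/(ζω_n) = 4/(0.292·168) = 0.0817 s.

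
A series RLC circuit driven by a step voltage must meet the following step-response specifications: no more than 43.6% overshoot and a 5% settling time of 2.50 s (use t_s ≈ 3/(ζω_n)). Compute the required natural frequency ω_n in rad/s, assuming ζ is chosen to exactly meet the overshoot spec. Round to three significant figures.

ω_n ≈ 4.70 rad/s

ζ = −ln(OS)/√(π² + (ln OS)²). With OS = 0.436, ln OS = −0.8301 and ζ = 0.8301/3.249 = 0.255.
Then ω_n = 3/(ζ t_s) = 3/(0.255 × 2.50) = 4.70 rad/s.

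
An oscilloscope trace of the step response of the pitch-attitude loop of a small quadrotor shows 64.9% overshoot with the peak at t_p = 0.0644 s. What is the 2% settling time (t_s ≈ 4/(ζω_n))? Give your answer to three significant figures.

From the overshoot, ζ = −ln(OS)/√(π²+ln²(OS)) = 0.136.
t_p = π/ω_d ⇒ ω_d = 48.8 rad/s; then ω_n = ω_d/√(1−ζ²) = 49.2 rad/s.
t_s ≈ 4/(ζω_n) = 4/(0.136·49.2) = 0.596 s.

t_s ≈ 0.596 s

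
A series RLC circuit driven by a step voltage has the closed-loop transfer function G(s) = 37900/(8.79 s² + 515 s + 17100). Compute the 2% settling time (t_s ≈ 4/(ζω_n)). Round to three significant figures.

Dividing through by 8.79: denominator becomes s² + 58.59 s + 1945.
So ω_n = √1945 = 44.1 rad/s and ζ = 58.59/(2·44.1) = 0.664.
t_s ≈ 4/(ζω_n) = 0.137 s.

t_s ≈ 0.137 s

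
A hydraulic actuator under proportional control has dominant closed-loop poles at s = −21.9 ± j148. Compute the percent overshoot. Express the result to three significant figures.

%OS ≈ 62.8%

With σ = 21.9, ω_d = 148: ω_n = √(σ²+ω_d²) = 150 rad/s, ζ = σ/ω_n = 0.146.
%OS = 100 e^{−πζ/√(1−ζ²)} with ζ = 0.146 gives 62.8%.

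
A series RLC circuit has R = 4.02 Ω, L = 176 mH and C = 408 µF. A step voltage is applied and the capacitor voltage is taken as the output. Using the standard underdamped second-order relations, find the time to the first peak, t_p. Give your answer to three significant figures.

For a series RLC circuit (capacitor voltage as output), ω_n = 1/√(LC) = 1/√(176 mH · 408 µF) = 118 rad/s.
ζ = (R/2)·√(C/L) = (4.02/2)·√(408 µF/176 mH) = 0.0968.
ω_d = ω_n√(1−ζ²) = 117 rad/s. t_p = π/ω_d = 0.0267 s.

t_p ≈ 0.0267 s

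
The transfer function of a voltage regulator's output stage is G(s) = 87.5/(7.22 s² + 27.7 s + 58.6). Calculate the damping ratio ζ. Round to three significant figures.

Dividing through by 7.22: denominator becomes s² + 3.837 s + 8.116.
So ω_n = √8.116 = 2.85 rad/s and ζ = 3.837/(2·2.85) = 0.673.

ζ ≈ 0.673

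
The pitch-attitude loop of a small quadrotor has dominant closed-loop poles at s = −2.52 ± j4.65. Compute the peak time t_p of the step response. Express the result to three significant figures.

t_p ≈ 0.676 s

t_p = π/ω_d with ω_d = 4.65 (the imaginary part), so t_p = 0.676 s.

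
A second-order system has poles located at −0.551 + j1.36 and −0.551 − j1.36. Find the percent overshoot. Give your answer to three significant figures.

%OS ≈ 28.0%

|pole| = ω_n = √(0.551² + 1.36²) = 1.47 rad/s; ζ = cos θ = σ/ω_n = 0.375.
Overshoot: exp(−π·0.375/√(1−0.375²)) = 0.280, i.e. 28.0%.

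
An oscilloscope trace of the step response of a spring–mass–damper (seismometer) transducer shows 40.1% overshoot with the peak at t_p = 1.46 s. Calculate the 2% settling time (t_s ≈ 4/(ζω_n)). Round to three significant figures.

t_s ≈ 6.39 s

From the overshoot, ζ = −ln(OS)/√(π²+ln²(OS)) = 0.279.
t_p = π/ω_d ⇒ ω_d = 2.15 rad/s; then ω_n = ω_d/√(1−ζ²) = 2.24 rad/s.
t_s ≈ 4/(ζω_n) = 4/(0.279·2.24) = 6.39 s.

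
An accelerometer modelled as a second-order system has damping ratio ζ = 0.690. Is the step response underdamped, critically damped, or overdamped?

underdamped

Since ζ = 0.690 < 1, the system is underdamped.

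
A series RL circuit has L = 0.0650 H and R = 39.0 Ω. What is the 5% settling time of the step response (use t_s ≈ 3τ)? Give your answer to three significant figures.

τ = L/R = 0.0650/39.0 = 0.00167 s.
t_s ≈ 3τ = 0.00500 s.

t_s ≈ 0.00500 s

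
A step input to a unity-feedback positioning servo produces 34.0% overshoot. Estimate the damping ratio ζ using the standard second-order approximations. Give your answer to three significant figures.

ζ = −ln(OS)/√(π² + (ln OS)²). With OS = 0.340, ln OS = −1.079 and ζ = 1.079/3.322 = 0.325.

ζ ≈ 0.325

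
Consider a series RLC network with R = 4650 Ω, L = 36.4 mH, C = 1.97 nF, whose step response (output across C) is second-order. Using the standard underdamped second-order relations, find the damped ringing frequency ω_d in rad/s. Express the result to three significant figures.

ω_d ≈ 99300 rad/s

For a series RLC circuit (capacitor voltage as output), ω_n = 1/√(LC) = 1/√(36.4 mH · 1.97 nF) = 118000 rad/s.
ζ = (R/2)·√(C/L) = (4650/2)·√(1.97 nF/36.4 mH) = 0.541.
ω_d = ω_n√(1−ζ²) = 99300 rad/s.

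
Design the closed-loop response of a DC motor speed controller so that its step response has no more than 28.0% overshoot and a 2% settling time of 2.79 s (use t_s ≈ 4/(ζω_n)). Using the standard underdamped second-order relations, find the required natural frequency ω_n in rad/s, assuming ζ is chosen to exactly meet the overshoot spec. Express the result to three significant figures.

Inverting the overshoot relation: ζ = |ln 0.280|/√(π² + ln²0.280) = 0.376.
Then ω_n = 4/(ζ t_s) = 4/(0.376 × 2.79) = 3.82 rad/s.

ω_n ≈ 3.82 rad/s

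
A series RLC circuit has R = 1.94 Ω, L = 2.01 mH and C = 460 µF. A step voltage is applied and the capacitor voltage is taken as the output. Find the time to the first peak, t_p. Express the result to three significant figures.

For a series RLC circuit (capacitor voltage as output), ω_n = 1/√(LC) = 1/√(2.01 mH · 460 µF) = 1040 rad/s.
ζ = (R/2)·√(C/L) = (1.94/2)·√(460 µF/2.01 mH) = 0.464.
ω_d = 1040·√(1 − 0.464²) = 921 rad/s. t_p = π/ω_d = 0.00341 s.

t_p ≈ 0.00341 s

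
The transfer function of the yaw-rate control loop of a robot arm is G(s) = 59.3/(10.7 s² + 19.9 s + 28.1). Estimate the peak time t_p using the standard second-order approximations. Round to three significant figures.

t_p ≈ 2.37 s

Dividing through by 10.7: denominator becomes s² + 1.860 s + 2.626.
So ω_n = √2.626 = 1.62 rad/s and ζ = 1.860/(2·1.62) = 0.574.
ω_d = ω_n√(1−ζ²) = 1.33 rad/s. t_p = π/ω_d = 2.37 s.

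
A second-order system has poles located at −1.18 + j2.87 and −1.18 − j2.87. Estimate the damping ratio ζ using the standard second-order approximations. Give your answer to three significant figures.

With σ = 1.18, ω_d = 2.87: ω_n = √(σ²+ω_d²) = 3.10 rad/s, ζ = σ/ω_n = 0.380.

ζ ≈ 0.380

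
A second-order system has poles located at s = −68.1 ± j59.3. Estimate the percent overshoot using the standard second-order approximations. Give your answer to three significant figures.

%OS ≈ 2.71%

|pole| = ω_n = √(68.1² + 59.3²) = 90.3 rad/s; ζ = cos θ = σ/ω_n = 0.754.
%OS = 100 e^{−πζ/√(1−ζ²)} with ζ = 0.754 gives 2.71%.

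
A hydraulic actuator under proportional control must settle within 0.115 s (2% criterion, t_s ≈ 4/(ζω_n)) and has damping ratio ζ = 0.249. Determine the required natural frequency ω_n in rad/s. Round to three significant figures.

Rearranging t_s ≈ 4/(ζω_n) gives ω_n = 4/(ζ·t_s) = 4/(0.249 × 0.115) = 140 rad/s.

ω_n ≈ 140 rad/s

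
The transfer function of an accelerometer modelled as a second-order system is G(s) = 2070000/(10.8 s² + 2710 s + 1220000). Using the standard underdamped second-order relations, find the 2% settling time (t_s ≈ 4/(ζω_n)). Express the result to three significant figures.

t_s ≈ 0.0319 s

Dividing through by 10.8: denominator becomes s² + 250.9 s + 113000.
So ω_n = √113000 = 336 rad/s and ζ = 250.9/(2·336) = 0.373.
t_s ≈ 4/(ζω_n) = 0.0319 s.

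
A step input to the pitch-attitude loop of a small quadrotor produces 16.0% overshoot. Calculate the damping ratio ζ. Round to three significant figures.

ζ ≈ 0.504

From %OS = 100·exp(−πζ/√(1−ζ²)), invert to get ζ = −ln(OS)/√(π² + ln²(OS)) with OS = 0.160.
−ln 0.160 = 1.833, so ζ = 1.833/√(π² + 3.358) = 0.504.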